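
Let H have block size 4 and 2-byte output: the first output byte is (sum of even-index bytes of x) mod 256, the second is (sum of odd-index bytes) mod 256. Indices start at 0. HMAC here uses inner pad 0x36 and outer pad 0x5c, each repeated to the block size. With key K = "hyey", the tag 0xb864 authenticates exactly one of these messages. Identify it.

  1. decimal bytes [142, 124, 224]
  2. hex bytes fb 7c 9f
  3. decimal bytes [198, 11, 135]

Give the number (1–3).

2

Key "hyey" = 68 79 65 79 is exactly B = 4 bytes: K' = 68 79 65 79.
K' ⊕ ipad = 5e 4f 53 4f; K' ⊕ opad = 34 25 39 25.
m1: inner = H(5e 4f 53 4f 8e 7c e0) = 1f 1a; tag = H(34 25 39 25 1f 1a) = 8c64
m2: inner = H(5e 4f 53 4f fb 7c 9f) = 4b 1a; tag = H(34 25 39 25 4b 1a) = b864 ← matches
m3: inner = H(5e 4f 53 4f c6 0b 87) = fe a9; tag = H(34 25 39 25 fe a9) = 6bf3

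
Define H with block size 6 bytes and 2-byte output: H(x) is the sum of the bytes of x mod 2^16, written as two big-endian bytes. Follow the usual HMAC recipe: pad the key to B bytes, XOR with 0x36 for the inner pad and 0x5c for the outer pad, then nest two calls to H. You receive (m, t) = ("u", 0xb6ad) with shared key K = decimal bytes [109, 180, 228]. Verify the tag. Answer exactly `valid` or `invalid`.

invalid

Key decimal bytes [109, 180, 228] = 6d b4 e4 is 3 bytes ≤ B = 6; zero-pad to 6 bytes: K' = 6d b4 e4 00 00 00.
K' ⊕ ipad = 5b 82 d2 36 36 36; K' ⊕ opad = 31 e8 b8 5c 5c 5c.
Inner hash: sum = 91+130+210+54+54+54+117 = 710 → 02 c6.
Outer hash (recomputed tag): sum = 49+232+184+92+92+92+2+198 = 941 → 03 ad.
Recomputed tag = 03ad; claimed = b6ad → mismatch.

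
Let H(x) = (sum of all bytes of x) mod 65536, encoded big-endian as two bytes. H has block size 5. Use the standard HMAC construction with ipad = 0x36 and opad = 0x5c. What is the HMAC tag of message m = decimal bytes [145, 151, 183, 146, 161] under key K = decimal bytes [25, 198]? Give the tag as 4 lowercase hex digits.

Key decimal bytes [25, 198] = 19 c6 is 2 bytes ≤ B = 5; zero-pad to 5 bytes: K' = 19 c6 00 00 00.
K' ⊕ ipad = 2f f0 36 36 36.  K' ⊕ opad = 45 9a 5c 5c 5c.
Inner input = (K'⊕ipad) ∥ m = 2f f0 36 36 36 ∥ 91 97 b7 92 a1.
Inner hash: sum = 47+240+54+54+54+145+151+183+146+161 = 1235 → 04 d3.
Outer input = (K'⊕opad) ∥ inner = 45 9a 5c 5c 5c ∥ 04 d3.
Outer hash (tag): sum = 69+154+92+92+92+4+211 = 714 → 02 ca.

02ca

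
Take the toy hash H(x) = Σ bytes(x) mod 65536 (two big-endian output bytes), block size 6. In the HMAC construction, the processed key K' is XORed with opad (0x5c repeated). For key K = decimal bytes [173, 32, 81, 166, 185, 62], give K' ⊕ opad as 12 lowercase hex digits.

Key decimal bytes [173, 32, 81, 166, 185, 62] = ad 20 51 a6 b9 3e is exactly B = 6 bytes: K' = ad 20 51 a6 b9 3e.
XOR each byte with 0x5c: ad⊕5c=f1, 20⊕5c=7c, 51⊕5c=0d, a6⊕5c=fa, b9⊕5c=e5, 3e⊕5c=62.

f17c0dfae562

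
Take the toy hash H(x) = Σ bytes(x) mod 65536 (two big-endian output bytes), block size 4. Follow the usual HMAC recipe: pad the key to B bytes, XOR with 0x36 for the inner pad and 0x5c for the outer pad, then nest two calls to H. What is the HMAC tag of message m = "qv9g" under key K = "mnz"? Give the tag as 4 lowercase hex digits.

01a3

Key "mnz" = 6d 6e 7a is 3 bytes ≤ B = 4; zero-pad to 4 bytes: K' = 6d 6e 7a 00.
K' ⊕ ipad = 5b 58 4c 36.  K' ⊕ opad = 31 32 26 5c.
Inner input = (K'⊕ipad) ∥ m = 5b 58 4c 36 ∥ 71 76 39 67.
Inner hash: sum = 91+88+76+54+113+118+57+103 = 700 → 02 bc.
Outer input = (K'⊕opad) ∥ inner = 31 32 26 5c ∥ 02 bc.
Outer hash (tag): sum = 49+50+38+92+2+188 = 419 → 01 a3.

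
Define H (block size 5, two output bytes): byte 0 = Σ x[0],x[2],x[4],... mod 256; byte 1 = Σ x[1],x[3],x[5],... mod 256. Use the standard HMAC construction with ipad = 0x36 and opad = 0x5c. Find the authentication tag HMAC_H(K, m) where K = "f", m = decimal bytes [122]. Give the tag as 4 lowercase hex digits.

d874

Key "f" = 66 is 1 byte ≤ B = 5; zero-pad to 5 bytes: K' = 66 00 00 00 00.
K' ⊕ ipad = 50 36 36 36 36.  K' ⊕ opad = 3a 5c 5c 5c 5c.
Inner input = (K'⊕ipad) ∥ m = 50 36 36 36 36 ∥ 7a.
Inner hash: even-index sum = 188 mod 256 = 188; odd-index sum = 230 mod 256 = 230 → bc e6.
Outer input = (K'⊕opad) ∥ inner = 3a 5c 5c 5c 5c ∥ bc e6.
Outer hash (tag): even-index sum = 472 mod 256 = 216; odd-index sum = 372 mod 256 = 116 → d8 74.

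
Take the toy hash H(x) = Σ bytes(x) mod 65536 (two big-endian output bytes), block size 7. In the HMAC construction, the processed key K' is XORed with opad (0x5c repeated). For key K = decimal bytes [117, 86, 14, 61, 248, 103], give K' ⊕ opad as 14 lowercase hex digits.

Key decimal bytes [117, 86, 14, 61, 248, 103] = 75 56 0e 3d f8 67 is 6 bytes ≤ B = 7; zero-pad to 7 bytes: K' = 75 56 0e 3d f8 67 00.
XOR each byte with 0x5c: 75⊕5c=29, 56⊕5c=0a, 0e⊕5c=52, 3d⊕5c=61, f8⊕5c=a4, 67⊕5c=3b, 00⊕5c=5c.

290a5261a43b5c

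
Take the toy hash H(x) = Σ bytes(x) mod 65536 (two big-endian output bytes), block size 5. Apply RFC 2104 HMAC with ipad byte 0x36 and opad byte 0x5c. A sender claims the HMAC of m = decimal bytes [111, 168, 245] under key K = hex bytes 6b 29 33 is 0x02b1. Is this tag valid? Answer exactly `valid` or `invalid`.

Key hex bytes 6b 29 33 is 3 bytes ≤ B = 5; zero-pad to 5 bytes: K' = 6b 29 33 00 00.
K' ⊕ ipad = 5d 1f 05 36 36; K' ⊕ opad = 37 75 6f 5c 5c.
Inner hash: sum = 93+31+5+54+54+111+168+245 = 761 → 02 f9.
Outer hash (recomputed tag): sum = 55+117+111+92+92+2+249 = 718 → 02 ce.
Recomputed tag = 02ce; claimed = 02b1 → mismatch.

invalid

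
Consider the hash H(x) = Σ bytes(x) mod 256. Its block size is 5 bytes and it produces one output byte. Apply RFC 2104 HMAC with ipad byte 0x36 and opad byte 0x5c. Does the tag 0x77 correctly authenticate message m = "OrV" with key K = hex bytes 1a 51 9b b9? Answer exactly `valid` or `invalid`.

valid

Key hex bytes 1a 51 9b b9 is 4 bytes ≤ B = 5; zero-pad to 5 bytes: K' = 1a 51 9b b9 00.
K' ⊕ ipad = 2c 67 ad 8f 36; K' ⊕ opad = 46 0d c7 e5 5c.
Inner hash: sum = 44+103+173+143+54+79+114+86 = 796; mod 256 = 28 → 1c.
Outer hash (recomputed tag): sum = 70+13+199+229+92+28 = 631; mod 256 = 119 → 77.
Recomputed tag = 77; claimed = 77 → match.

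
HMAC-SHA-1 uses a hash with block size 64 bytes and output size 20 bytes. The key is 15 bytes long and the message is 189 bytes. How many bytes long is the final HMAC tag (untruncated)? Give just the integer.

The tag is one SHA-1 digest: 20 bytes.

20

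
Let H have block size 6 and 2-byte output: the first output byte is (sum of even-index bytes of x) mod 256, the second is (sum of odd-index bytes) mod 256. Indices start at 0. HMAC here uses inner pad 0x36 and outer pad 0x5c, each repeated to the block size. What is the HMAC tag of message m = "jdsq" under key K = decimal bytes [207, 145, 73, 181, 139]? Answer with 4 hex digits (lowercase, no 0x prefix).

9147

Key decimal bytes [207, 145, 73, 181, 139] = cf 91 49 b5 8b is 5 bytes ≤ B = 6; zero-pad to 6 bytes: K' = cf 91 49 b5 8b 00.
K' ⊕ ipad = f9 a7 7f 83 bd 36.  K' ⊕ opad = 93 cd 15 e9 d7 5c.
Inner input = (K'⊕ipad) ∥ m = f9 a7 7f 83 bd 36 ∥ 6a 64 73 71.
Inner hash: even-index sum = 786 mod 256 = 18; odd-index sum = 565 mod 256 = 53 → 12 35.
Outer input = (K'⊕opad) ∥ inner = 93 cd 15 e9 d7 5c ∥ 12 35.
Outer hash (tag): even-index sum = 401 mod 256 = 145; odd-index sum = 583 mod 256 = 71 → 91 47.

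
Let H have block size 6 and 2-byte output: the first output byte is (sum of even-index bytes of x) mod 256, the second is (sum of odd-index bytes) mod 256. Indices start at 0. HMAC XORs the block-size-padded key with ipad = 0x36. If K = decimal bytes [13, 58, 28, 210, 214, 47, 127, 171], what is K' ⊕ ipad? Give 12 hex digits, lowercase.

Key decimal bytes [13, 58, 28, 210, 214, 47, 127, 171] = 0d 3a 1c d2 d6 2f 7f ab is 8 bytes > B = 6, so hash it first: H(key) = 7e e6, then zero-pad to 6 bytes: K' = 7e e6 00 00 00 00.
XOR each byte with 0x36: 7e⊕36=48, e6⊕36=d0, 00⊕36=36, 00⊕36=36, 00⊕36=36, 00⊕36=36.

48d036363636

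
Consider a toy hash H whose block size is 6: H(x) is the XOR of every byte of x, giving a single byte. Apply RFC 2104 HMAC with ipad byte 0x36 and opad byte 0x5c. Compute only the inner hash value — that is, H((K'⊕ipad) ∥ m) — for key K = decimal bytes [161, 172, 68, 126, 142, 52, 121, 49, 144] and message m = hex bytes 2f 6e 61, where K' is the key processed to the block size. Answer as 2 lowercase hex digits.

Key decimal bytes [161, 172, 68, 126, 142, 52, 121, 49, 144] = a1 ac 44 7e 8e 34 79 31 90 is 9 bytes > B = 6, so hash it first: H(key) = 55, then zero-pad to 6 bytes: K' = 55 00 00 00 00 00.
K' ⊕ ipad = 63 36 36 36 36 36.
Inner input = 63 36 36 36 36 36 ∥ 2f 6e 61.
Inner hash: XOR 63⊕36⊕36⊕36⊕36⊕36⊕2f⊕6e⊕61 = 75.

75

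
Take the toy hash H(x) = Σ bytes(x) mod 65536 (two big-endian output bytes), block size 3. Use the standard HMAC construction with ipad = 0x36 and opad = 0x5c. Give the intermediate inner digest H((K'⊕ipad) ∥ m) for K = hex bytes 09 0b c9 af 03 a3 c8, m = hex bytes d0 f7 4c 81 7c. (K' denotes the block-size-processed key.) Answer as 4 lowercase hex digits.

Key hex bytes 09 0b c9 af 03 a3 c8 is 7 bytes > B = 3, so hash it first: H(key) = 02 fa, then zero-pad to 3 bytes: K' = 02 fa 00.
K' ⊕ ipad = 34 cc 36.
Inner input = 34 cc 36 ∥ d0 f7 4c 81 7c.
Inner hash: sum = 52+204+54+208+247+76+129+124 = 1094 → 04 46.

0446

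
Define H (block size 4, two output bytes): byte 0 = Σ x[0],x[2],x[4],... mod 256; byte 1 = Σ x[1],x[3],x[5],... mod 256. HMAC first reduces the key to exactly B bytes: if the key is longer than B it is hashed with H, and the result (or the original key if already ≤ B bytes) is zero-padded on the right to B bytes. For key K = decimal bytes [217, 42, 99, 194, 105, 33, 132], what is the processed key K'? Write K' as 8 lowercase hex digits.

|K| = 7 > B = 4, so first hash the key.
H(K): even-index sum = 553 mod 256 = 41; odd-index sum = 269 mod 256 = 13 → 29 0d.
Zero-pad H(K) = 29 0d to 4 bytes: K' = 29 0d 00 00.

290d0000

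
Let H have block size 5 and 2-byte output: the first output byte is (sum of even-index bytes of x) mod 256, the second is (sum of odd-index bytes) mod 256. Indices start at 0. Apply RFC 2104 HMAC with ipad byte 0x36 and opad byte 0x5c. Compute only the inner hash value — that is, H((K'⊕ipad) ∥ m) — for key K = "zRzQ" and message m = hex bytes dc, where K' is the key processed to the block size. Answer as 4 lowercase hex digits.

Key "zRzQ" = 7a 52 7a 51 is 4 bytes ≤ B = 5; zero-pad to 5 bytes: K' = 7a 52 7a 51 00.
K' ⊕ ipad = 4c 64 4c 67 36.
Inner input = 4c 64 4c 67 36 ∥ dc.
Inner hash: even-index sum = 206 mod 256 = 206; odd-index sum = 423 mod 256 = 167 → ce a7.

cea7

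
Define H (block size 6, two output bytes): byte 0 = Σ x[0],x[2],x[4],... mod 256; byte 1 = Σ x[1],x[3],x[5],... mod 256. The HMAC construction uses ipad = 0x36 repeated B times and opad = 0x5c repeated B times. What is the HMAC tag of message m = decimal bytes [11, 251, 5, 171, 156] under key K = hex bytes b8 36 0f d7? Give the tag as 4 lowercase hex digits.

3c0e

Key hex bytes b8 36 0f d7 is 4 bytes ≤ B = 6; zero-pad to 6 bytes: K' = b8 36 0f d7 00 00.
K' ⊕ ipad = 8e 00 39 e1 36 36.  K' ⊕ opad = e4 6a 53 8b 5c 5c.
Inner input = (K'⊕ipad) ∥ m = 8e 00 39 e1 36 36 ∥ 0b fb 05 ab 9c.
Inner hash: even-index sum = 425 mod 256 = 169; odd-index sum = 701 mod 256 = 189 → a9 bd.
Outer input = (K'⊕opad) ∥ inner = e4 6a 53 8b 5c 5c ∥ a9 bd.
Outer hash (tag): even-index sum = 572 mod 256 = 60; odd-index sum = 526 mod 256 = 14 → 3c 0e.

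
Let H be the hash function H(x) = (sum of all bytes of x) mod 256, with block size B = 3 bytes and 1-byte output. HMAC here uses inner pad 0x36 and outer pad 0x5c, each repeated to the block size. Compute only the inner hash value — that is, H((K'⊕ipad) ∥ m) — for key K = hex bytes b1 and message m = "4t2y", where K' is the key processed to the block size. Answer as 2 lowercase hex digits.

Key hex bytes b1 is 1 byte ≤ B = 3; zero-pad to 3 bytes: K' = b1 00 00.
K' ⊕ ipad = 87 36 36.
Inner input = 87 36 36 ∥ 34 74 32 79.
Inner hash: sum = 135+54+54+52+116+50+121 = 582; mod 256 = 70 → 46.

46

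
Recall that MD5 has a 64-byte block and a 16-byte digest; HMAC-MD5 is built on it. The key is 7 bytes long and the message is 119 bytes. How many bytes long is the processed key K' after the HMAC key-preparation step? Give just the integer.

64

Key is 7 ≤ 64 bytes, zero-padded: |K'| = 64.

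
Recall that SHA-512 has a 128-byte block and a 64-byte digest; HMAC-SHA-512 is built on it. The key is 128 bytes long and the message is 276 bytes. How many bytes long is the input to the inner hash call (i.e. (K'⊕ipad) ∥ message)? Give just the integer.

Key is 128 ≤ 128 bytes, zero-padded: |K'| = 128.
Inner input = (K'⊕ipad) ∥ m → 128 + 276 = 404 bytes.

404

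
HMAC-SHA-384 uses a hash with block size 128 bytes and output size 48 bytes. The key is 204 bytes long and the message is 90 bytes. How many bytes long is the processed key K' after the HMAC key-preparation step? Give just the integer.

Key is 204 > 128 bytes, so it is hashed to 48 bytes then zero-padded to 128: |K'| = 128.

128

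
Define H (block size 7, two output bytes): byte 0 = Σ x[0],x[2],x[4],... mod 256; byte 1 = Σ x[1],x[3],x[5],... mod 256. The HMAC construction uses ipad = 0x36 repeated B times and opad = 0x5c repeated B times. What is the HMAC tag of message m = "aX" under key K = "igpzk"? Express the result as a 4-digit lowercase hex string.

284d

Key "igpzk" = 69 67 70 7a 6b is 5 bytes ≤ B = 7; zero-pad to 7 bytes: K' = 69 67 70 7a 6b 00 00.
K' ⊕ ipad = 5f 51 46 4c 5d 36 36.  K' ⊕ opad = 35 3b 2c 26 37 5c 5c.
Inner input = (K'⊕ipad) ∥ m = 5f 51 46 4c 5d 36 36 ∥ 61 58.
Inner hash: even-index sum = 400 mod 256 = 144; odd-index sum = 308 mod 256 = 52 → 90 34.
Outer input = (K'⊕opad) ∥ inner = 35 3b 2c 26 37 5c 5c ∥ 90 34.
Outer hash (tag): even-index sum = 296 mod 256 = 40; odd-index sum = 333 mod 256 = 77 → 28 4d.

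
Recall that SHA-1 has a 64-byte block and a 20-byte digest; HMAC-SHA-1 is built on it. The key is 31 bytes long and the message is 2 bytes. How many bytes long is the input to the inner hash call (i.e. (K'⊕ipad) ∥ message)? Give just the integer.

Key is 31 ≤ 64 bytes, zero-padded: |K'| = 64.
Inner input = (K'⊕ipad) ∥ m → 64 + 2 = 66 bytes.

66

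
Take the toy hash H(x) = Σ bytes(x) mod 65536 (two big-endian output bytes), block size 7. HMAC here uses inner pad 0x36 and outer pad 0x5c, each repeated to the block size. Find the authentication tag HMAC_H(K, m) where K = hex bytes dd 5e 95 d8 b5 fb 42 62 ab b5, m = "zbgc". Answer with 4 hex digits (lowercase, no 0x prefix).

Key hex bytes dd 5e 95 d8 b5 fb 42 62 ab b5 is 10 bytes > B = 7, so hash it first: H(key) = 06 5c, then zero-pad to 7 bytes: K' = 06 5c 00 00 00 00 00.
K' ⊕ ipad = 30 6a 36 36 36 36 36.  K' ⊕ opad = 5a 00 5c 5c 5c 5c 5c.
Inner input = (K'⊕ipad) ∥ m = 30 6a 36 36 36 36 36 ∥ 7a 62 67 63.
Inner hash: sum = 48+106+54+54+54+54+54+122+98+103+99 = 846 → 03 4e.
Outer input = (K'⊕opad) ∥ inner = 5a 00 5c 5c 5c 5c 5c ∥ 03 4e.
Outer hash (tag): sum = 90+0+92+92+92+92+92+3+78 = 631 → 02 77.

0277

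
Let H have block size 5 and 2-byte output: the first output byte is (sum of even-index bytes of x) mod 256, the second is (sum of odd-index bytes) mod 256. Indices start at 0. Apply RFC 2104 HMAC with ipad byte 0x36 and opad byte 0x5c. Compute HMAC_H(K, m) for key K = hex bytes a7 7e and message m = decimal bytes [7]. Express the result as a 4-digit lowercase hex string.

Key hex bytes a7 7e is 2 bytes ≤ B = 5; zero-pad to 5 bytes: K' = a7 7e 00 00 00.
K' ⊕ ipad = 91 48 36 36 36.  K' ⊕ opad = fb 22 5c 5c 5c.
Inner input = (K'⊕ipad) ∥ m = 91 48 36 36 36 ∥ 07.
Inner hash: even-index sum = 253 mod 256 = 253; odd-index sum = 133 mod 256 = 133 → fd 85.
Outer input = (K'⊕opad) ∥ inner = fb 22 5c 5c 5c ∥ fd 85.
Outer hash (tag): even-index sum = 568 mod 256 = 56; odd-index sum = 379 mod 256 = 123 → 38 7b.

387b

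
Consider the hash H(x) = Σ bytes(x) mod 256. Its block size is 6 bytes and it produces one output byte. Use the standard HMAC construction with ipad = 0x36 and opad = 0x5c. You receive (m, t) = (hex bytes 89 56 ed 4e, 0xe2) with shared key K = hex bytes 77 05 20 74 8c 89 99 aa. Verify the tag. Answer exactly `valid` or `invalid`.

Key hex bytes 77 05 20 74 8c 89 99 aa is 8 bytes > B = 6, so hash it first: H(key) = 68, then zero-pad to 6 bytes: K' = 68 00 00 00 00 00.
K' ⊕ ipad = 5e 36 36 36 36 36; K' ⊕ opad = 34 5c 5c 5c 5c 5c.
Inner hash: sum = 94+54+54+54+54+54+137+86+237+78 = 902; mod 256 = 134 → 86.
Outer hash (recomputed tag): sum = 52+92+92+92+92+92+134 = 646; mod 256 = 134 → 86.
Recomputed tag = 86; claimed = e2 → mismatch.

invalid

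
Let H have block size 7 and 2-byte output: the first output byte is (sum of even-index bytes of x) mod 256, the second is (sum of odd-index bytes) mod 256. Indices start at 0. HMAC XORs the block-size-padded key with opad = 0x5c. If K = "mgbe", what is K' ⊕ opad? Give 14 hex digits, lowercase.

Key "mgbe" = 6d 67 62 65 is 4 bytes ≤ B = 7; zero-pad to 7 bytes: K' = 6d 67 62 65 00 00 00.
XOR each byte with 0x5c: 6d⊕5c=31, 67⊕5c=3b, 62⊕5c=3e, 65⊕5c=39, 00⊕5c=5c, 00⊕5c=5c, 00⊕5c=5c.

313b3e395c5c5c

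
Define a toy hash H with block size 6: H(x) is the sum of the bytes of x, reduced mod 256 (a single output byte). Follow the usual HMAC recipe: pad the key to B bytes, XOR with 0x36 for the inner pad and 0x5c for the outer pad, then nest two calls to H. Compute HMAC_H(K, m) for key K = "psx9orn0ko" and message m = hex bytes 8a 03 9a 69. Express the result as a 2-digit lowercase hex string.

f6

Key "psx9orn0ko" = 70 73 78 39 6f 72 6e 30 6b 6f is 10 bytes > B = 6, so hash it first: H(key) = ed, then zero-pad to 6 bytes: K' = ed 00 00 00 00 00.
K' ⊕ ipad = db 36 36 36 36 36.  K' ⊕ opad = b1 5c 5c 5c 5c 5c.
Inner input = (K'⊕ipad) ∥ m = db 36 36 36 36 36 ∥ 8a 03 9a 69.
Inner hash: sum = 219+54+54+54+54+54+138+3+154+105 = 889; mod 256 = 121 → 79.
Outer input = (K'⊕opad) ∥ inner = b1 5c 5c 5c 5c 5c ∥ 79.
Outer hash (tag): sum = 177+92+92+92+92+92+121 = 758; mod 256 = 246 → f6.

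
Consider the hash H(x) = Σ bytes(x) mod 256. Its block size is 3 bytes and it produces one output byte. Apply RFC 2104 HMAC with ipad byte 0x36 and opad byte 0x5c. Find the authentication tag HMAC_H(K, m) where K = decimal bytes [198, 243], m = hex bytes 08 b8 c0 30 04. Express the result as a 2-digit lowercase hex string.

44

Key decimal bytes [198, 243] = c6 f3 is 2 bytes ≤ B = 3; zero-pad to 3 bytes: K' = c6 f3 00.
K' ⊕ ipad = f0 c5 36.  K' ⊕ opad = 9a af 5c.
Inner input = (K'⊕ipad) ∥ m = f0 c5 36 ∥ 08 b8 c0 30 04.
Inner hash: sum = 240+197+54+8+184+192+48+4 = 927; mod 256 = 159 → 9f.
Outer input = (K'⊕opad) ∥ inner = 9a af 5c ∥ 9f.
Outer hash (tag): sum = 154+175+92+159 = 580; mod 256 = 68 → 44.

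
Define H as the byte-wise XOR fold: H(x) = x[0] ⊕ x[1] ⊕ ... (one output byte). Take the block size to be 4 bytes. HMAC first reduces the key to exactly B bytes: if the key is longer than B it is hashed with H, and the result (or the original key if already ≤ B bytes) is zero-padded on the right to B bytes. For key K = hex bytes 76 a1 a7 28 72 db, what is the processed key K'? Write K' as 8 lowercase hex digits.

f1000000

|K| = 6 > B = 4, so first hash the key.
H(K): XOR 76⊕a1⊕a7⊕28⊕72⊕db = f1.
Zero-pad H(K) = f1 to 4 bytes: K' = f1 00 00 00.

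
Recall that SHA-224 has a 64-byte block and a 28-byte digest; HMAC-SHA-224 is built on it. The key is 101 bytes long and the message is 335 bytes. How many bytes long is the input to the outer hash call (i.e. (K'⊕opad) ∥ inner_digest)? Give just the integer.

Key is 101 > 64 bytes, so it is hashed to 28 bytes then zero-padded to 64: |K'| = 64.
Outer input = (K'⊕opad) ∥ H(inner) → 64 + 28 = 92 bytes.

92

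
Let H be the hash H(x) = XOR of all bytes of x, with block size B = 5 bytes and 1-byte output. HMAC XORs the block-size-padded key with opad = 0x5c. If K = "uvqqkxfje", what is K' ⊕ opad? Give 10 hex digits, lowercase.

255c5c5c5c

Key "uvqqkxfje" = 75 76 71 71 6b 78 66 6a 65 is 9 bytes > B = 5, so hash it first: H(key) = 79, then zero-pad to 5 bytes: K' = 79 00 00 00 00.
XOR each byte with 0x5c: 79⊕5c=25, 00⊕5c=5c, 00⊕5c=5c, 00⊕5c=5c, 00⊕5c=5c.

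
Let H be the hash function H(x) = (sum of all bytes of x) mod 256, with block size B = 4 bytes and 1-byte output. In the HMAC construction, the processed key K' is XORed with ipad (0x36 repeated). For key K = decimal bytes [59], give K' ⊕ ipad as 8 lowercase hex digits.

0d363636

Key decimal bytes [59] = 3b is 1 byte ≤ B = 4; zero-pad to 4 bytes: K' = 3b 00 00 00.
XOR each byte with 0x36: 3b⊕36=0d, 00⊕36=36, 00⊕36=36, 00⊕36=36.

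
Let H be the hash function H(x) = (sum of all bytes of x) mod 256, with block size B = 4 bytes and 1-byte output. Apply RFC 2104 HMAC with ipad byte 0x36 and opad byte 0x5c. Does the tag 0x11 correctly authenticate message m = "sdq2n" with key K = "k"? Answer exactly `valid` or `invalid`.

Key "k" = 6b is 1 byte ≤ B = 4; zero-pad to 4 bytes: K' = 6b 00 00 00.
K' ⊕ ipad = 5d 36 36 36; K' ⊕ opad = 37 5c 5c 5c.
Inner hash: sum = 93+54+54+54+115+100+113+50+110 = 743; mod 256 = 231 → e7.
Outer hash (recomputed tag): sum = 55+92+92+92+231 = 562; mod 256 = 50 → 32.
Recomputed tag = 32; claimed = 11 → mismatch.

invalid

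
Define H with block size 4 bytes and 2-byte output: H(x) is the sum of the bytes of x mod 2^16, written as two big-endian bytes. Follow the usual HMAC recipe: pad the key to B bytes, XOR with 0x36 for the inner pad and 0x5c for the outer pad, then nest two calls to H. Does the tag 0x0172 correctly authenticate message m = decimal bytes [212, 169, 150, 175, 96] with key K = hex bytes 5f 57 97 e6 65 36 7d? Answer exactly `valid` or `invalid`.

Key hex bytes 5f 57 97 e6 65 36 7d is 7 bytes > B = 4, so hash it first: H(key) = 03 4b, then zero-pad to 4 bytes: K' = 03 4b 00 00.
K' ⊕ ipad = 35 7d 36 36; K' ⊕ opad = 5f 17 5c 5c.
Inner hash: sum = 53+125+54+54+212+169+150+175+96 = 1088 → 04 40.
Outer hash (recomputed tag): sum = 95+23+92+92+4+64 = 370 → 01 72.
Recomputed tag = 0172; claimed = 0172 → match.

valid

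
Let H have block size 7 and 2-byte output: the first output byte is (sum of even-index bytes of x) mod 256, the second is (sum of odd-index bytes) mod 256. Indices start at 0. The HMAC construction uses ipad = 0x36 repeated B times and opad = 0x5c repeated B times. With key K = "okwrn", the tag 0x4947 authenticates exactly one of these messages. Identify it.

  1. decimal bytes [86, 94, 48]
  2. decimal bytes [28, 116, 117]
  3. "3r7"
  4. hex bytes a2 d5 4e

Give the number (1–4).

Key "okwrn" = 6f 6b 77 72 6e is 5 bytes ≤ B = 7; zero-pad to 7 bytes: K' = 6f 6b 77 72 6e 00 00.
K' ⊕ ipad = 59 5d 41 44 58 36 36; K' ⊕ opad = 33 37 2b 2e 32 5c 5c.
m1: inner = H(59 5d 41 44 58 36 36 56 5e 30) = 86 5d; tag = H(33 37 2b 2e 32 5c 5c 86 5d) = 4947 ← matches
m2: inner = H(59 5d 41 44 58 36 36 1c 74 75) = 9c 68; tag = H(33 37 2b 2e 32 5c 5c 9c 68) = 545d
m3: inner = H(59 5d 41 44 58 36 36 33 72 37) = 9a 41; tag = H(33 37 2b 2e 32 5c 5c 9a 41) = 2d5b
m4: inner = H(59 5d 41 44 58 36 36 a2 d5 4e) = fd c7; tag = H(33 37 2b 2e 32 5c 5c fd c7) = b3be

1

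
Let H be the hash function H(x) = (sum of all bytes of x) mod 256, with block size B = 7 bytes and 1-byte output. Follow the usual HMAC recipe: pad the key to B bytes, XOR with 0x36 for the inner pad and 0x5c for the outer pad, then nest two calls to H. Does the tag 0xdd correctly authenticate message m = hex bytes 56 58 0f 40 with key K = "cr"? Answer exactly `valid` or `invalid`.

Key "cr" = 63 72 is 2 bytes ≤ B = 7; zero-pad to 7 bytes: K' = 63 72 00 00 00 00 00.
K' ⊕ ipad = 55 44 36 36 36 36 36; K' ⊕ opad = 3f 2e 5c 5c 5c 5c 5c.
Inner hash: sum = 85+68+54+54+54+54+54+86+88+15+64 = 676; mod 256 = 164 → a4.
Outer hash (recomputed tag): sum = 63+46+92+92+92+92+92+164 = 733; mod 256 = 221 → dd.
Recomputed tag = dd; claimed = dd → match.

valid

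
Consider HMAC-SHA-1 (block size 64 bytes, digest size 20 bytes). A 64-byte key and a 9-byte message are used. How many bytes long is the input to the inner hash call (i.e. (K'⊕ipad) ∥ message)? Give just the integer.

Key is 64 ≤ 64 bytes, zero-padded: |K'| = 64.
Inner input = (K'⊕ipad) ∥ m → 64 + 9 = 73 bytes.

73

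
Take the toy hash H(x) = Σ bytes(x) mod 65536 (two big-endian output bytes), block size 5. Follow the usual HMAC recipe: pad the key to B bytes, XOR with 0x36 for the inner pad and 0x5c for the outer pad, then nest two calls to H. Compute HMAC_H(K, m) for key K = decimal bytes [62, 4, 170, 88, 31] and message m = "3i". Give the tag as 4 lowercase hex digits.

Key decimal bytes [62, 4, 170, 88, 31] = 3e 04 aa 58 1f is exactly B = 5 bytes: K' = 3e 04 aa 58 1f.
K' ⊕ ipad = 08 32 9c 6e 29.  K' ⊕ opad = 62 58 f6 04 43.
Inner input = (K'⊕ipad) ∥ m = 08 32 9c 6e 29 ∥ 33 69.
Inner hash: sum = 8+50+156+110+41+51+105 = 521 → 02 09.
Outer input = (K'⊕opad) ∥ inner = 62 58 f6 04 43 ∥ 02 09.
Outer hash (tag): sum = 98+88+246+4+67+2+9 = 514 → 02 02.

0202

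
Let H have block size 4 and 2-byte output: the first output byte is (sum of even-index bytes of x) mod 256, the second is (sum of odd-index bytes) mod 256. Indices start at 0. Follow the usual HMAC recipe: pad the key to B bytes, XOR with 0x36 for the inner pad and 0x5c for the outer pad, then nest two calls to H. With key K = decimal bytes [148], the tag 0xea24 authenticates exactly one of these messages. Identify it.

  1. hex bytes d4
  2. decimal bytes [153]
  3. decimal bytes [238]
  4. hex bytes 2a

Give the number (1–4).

3

Key decimal bytes [148] = 94 is 1 byte ≤ B = 4; zero-pad to 4 bytes: K' = 94 00 00 00.
K' ⊕ ipad = a2 36 36 36; K' ⊕ opad = c8 5c 5c 5c.
m1: inner = H(a2 36 36 36 d4) = ac 6c; tag = H(c8 5c 5c 5c ac 6c) = d024
m2: inner = H(a2 36 36 36 99) = 71 6c; tag = H(c8 5c 5c 5c 71 6c) = 9524
m3: inner = H(a2 36 36 36 ee) = c6 6c; tag = H(c8 5c 5c 5c c6 6c) = ea24 ← matches
m4: inner = H(a2 36 36 36 2a) = 02 6c; tag = H(c8 5c 5c 5c 02 6c) = 2624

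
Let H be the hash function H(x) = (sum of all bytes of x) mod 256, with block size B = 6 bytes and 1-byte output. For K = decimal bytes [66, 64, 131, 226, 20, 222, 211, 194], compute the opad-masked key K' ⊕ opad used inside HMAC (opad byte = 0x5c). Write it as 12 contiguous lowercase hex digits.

325c5c5c5c5c

Key decimal bytes [66, 64, 131, 226, 20, 222, 211, 194] = 42 40 83 e2 14 de d3 c2 is 8 bytes > B = 6, so hash it first: H(key) = 6e, then zero-pad to 6 bytes: K' = 6e 00 00 00 00 00.
XOR each byte with 0x5c: 6e⊕5c=32, 00⊕5c=5c, 00⊕5c=5c, 00⊕5c=5c, 00⊕5c=5c, 00⊕5c=5c.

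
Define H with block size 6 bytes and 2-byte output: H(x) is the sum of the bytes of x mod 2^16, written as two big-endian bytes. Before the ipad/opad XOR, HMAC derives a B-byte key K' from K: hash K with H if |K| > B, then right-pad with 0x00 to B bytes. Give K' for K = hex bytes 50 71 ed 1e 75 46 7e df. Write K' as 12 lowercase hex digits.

|K| = 8 > B = 6, so first hash the key.
H(K): sum = 80+113+237+30+117+70+126+223 = 996 → 03 e4.
Zero-pad H(K) = 03 e4 to 6 bytes: K' = 03 e4 00 00 00 00.

03e400000000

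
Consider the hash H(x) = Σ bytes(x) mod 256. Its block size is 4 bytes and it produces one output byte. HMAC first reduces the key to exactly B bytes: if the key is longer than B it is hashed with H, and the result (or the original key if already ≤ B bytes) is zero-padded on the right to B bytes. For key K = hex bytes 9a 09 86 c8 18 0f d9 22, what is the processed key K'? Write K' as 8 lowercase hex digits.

13000000

|K| = 8 > B = 4, so first hash the key.
H(K): sum = 154+9+134+200+24+15+217+34 = 787; mod 256 = 19 → 13.
Zero-pad H(K) = 13 to 4 bytes: K' = 13 00 00 00.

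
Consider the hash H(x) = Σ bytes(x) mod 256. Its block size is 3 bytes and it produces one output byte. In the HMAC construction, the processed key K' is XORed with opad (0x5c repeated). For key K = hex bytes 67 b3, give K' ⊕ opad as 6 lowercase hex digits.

3bef5c

Key hex bytes 67 b3 is 2 bytes ≤ B = 3; zero-pad to 3 bytes: K' = 67 b3 00.
XOR each byte with 0x5c: 67⊕5c=3b, b3⊕5c=ef, 00⊕5c=5c.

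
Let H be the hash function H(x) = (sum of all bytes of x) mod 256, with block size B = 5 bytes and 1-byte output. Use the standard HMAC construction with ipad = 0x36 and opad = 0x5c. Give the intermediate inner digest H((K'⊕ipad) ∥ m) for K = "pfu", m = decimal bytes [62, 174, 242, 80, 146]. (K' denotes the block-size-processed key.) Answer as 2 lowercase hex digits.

05

Key "pfu" = 70 66 75 is 3 bytes ≤ B = 5; zero-pad to 5 bytes: K' = 70 66 75 00 00.
K' ⊕ ipad = 46 50 43 36 36.
Inner input = 46 50 43 36 36 ∥ 3e ae f2 50 92.
Inner hash: sum = 70+80+67+54+54+62+174+242+80+146 = 1029; mod 256 = 5 → 05.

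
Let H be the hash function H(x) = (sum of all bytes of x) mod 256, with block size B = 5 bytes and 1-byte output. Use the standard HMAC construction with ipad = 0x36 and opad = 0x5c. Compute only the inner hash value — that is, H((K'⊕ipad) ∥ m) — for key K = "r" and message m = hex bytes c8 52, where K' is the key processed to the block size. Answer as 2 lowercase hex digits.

Key "r" = 72 is 1 byte ≤ B = 5; zero-pad to 5 bytes: K' = 72 00 00 00 00.
K' ⊕ ipad = 44 36 36 36 36.
Inner input = 44 36 36 36 36 ∥ c8 52.
Inner hash: sum = 68+54+54+54+54+200+82 = 566; mod 256 = 54 → 36.

36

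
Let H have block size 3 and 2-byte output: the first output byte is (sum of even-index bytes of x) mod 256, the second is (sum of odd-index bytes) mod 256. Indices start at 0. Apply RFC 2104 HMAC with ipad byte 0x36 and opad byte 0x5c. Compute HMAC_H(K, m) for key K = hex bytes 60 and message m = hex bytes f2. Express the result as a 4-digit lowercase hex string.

c0e8

Key hex bytes 60 is 1 byte ≤ B = 3; zero-pad to 3 bytes: K' = 60 00 00.
K' ⊕ ipad = 56 36 36.  K' ⊕ opad = 3c 5c 5c.
Inner input = (K'⊕ipad) ∥ m = 56 36 36 ∥ f2.
Inner hash: even-index sum = 140 mod 256 = 140; odd-index sum = 296 mod 256 = 40 → 8c 28.
Outer input = (K'⊕opad) ∥ inner = 3c 5c 5c ∥ 8c 28.
Outer hash (tag): even-index sum = 192 mod 256 = 192; odd-index sum = 232 mod 256 = 232 → c0 e8.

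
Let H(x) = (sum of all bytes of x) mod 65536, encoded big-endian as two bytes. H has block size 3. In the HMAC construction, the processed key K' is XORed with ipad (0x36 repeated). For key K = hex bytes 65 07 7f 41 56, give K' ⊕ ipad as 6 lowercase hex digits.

Key hex bytes 65 07 7f 41 56 is 5 bytes > B = 3, so hash it first: H(key) = 01 82, then zero-pad to 3 bytes: K' = 01 82 00.
XOR each byte with 0x36: 01⊕36=37, 82⊕36=b4, 00⊕36=36.

37b436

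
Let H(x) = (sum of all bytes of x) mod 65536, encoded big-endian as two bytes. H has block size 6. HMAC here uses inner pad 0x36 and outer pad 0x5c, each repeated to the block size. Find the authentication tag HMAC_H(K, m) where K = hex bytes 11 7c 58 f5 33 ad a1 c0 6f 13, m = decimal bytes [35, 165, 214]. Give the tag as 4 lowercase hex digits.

Key hex bytes 11 7c 58 f5 33 ad a1 c0 6f 13 is 10 bytes > B = 6, so hash it first: H(key) = 04 9d, then zero-pad to 6 bytes: K' = 04 9d 00 00 00 00.
K' ⊕ ipad = 32 ab 36 36 36 36.  K' ⊕ opad = 58 c1 5c 5c 5c 5c.
Inner input = (K'⊕ipad) ∥ m = 32 ab 36 36 36 36 ∥ 23 a5 d6.
Inner hash: sum = 50+171+54+54+54+54+35+165+214 = 851 → 03 53.
Outer input = (K'⊕opad) ∥ inner = 58 c1 5c 5c 5c 5c ∥ 03 53.
Outer hash (tag): sum = 88+193+92+92+92+92+3+83 = 735 → 02 df.

02df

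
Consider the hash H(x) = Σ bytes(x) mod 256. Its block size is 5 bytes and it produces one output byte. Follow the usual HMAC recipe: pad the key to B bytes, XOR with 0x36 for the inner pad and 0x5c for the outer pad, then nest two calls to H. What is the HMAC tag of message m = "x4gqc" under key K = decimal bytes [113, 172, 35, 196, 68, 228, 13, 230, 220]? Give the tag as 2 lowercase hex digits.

Key decimal bytes [113, 172, 35, 196, 68, 228, 13, 230, 220] = 71 ac 23 c4 44 e4 0d e6 dc is 9 bytes > B = 5, so hash it first: H(key) = fb, then zero-pad to 5 bytes: K' = fb 00 00 00 00.
K' ⊕ ipad = cd 36 36 36 36.  K' ⊕ opad = a7 5c 5c 5c 5c.
Inner input = (K'⊕ipad) ∥ m = cd 36 36 36 36 ∥ 78 34 67 71 63.
Inner hash: sum = 205+54+54+54+54+120+52+103+113+99 = 908; mod 256 = 140 → 8c.
Outer input = (K'⊕opad) ∥ inner = a7 5c 5c 5c 5c ∥ 8c.
Outer hash (tag): sum = 167+92+92+92+92+140 = 675; mod 256 = 163 → a3.

a3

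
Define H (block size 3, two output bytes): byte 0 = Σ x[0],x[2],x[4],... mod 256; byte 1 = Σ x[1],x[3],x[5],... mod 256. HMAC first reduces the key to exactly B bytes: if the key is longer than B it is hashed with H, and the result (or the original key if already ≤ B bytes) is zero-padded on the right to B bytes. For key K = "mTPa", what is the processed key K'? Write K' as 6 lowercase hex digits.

bdb500

|K| = 4 > B = 3, so first hash the key.
H(K): even-index sum = 189 mod 256 = 189; odd-index sum = 181 mod 256 = 181 → bd b5.
Zero-pad H(K) = bd b5 to 3 bytes: K' = bd b5 00.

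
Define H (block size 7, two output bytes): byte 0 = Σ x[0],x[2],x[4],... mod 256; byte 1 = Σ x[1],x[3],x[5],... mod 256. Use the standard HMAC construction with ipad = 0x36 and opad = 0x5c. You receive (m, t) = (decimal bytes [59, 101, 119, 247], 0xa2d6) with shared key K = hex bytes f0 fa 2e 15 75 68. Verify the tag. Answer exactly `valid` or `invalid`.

Key hex bytes f0 fa 2e 15 75 68 is 6 bytes ≤ B = 7; zero-pad to 7 bytes: K' = f0 fa 2e 15 75 68 00.
K' ⊕ ipad = c6 cc 18 23 43 5e 36; K' ⊕ opad = ac a6 72 49 29 34 5c.
Inner hash: even-index sum = 691 mod 256 = 179; odd-index sum = 511 mod 256 = 255 → b3 ff.
Outer hash (recomputed tag): even-index sum = 674 mod 256 = 162; odd-index sum = 470 mod 256 = 214 → a2 d6.
Recomputed tag = a2d6; claimed = a2d6 → match.

valid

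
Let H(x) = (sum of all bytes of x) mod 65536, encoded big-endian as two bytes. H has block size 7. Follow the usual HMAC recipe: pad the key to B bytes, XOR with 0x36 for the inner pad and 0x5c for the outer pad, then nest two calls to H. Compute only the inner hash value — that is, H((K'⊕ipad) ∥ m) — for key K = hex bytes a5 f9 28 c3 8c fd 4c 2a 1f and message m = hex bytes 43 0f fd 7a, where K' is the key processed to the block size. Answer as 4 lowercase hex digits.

039a

Key hex bytes a5 f9 28 c3 8c fd 4c 2a 1f is 9 bytes > B = 7, so hash it first: H(key) = 04 a7, then zero-pad to 7 bytes: K' = 04 a7 00 00 00 00 00.
K' ⊕ ipad = 32 91 36 36 36 36 36.
Inner input = 32 91 36 36 36 36 36 ∥ 43 0f fd 7a.
Inner hash: sum = 50+145+54+54+54+54+54+67+15+253+122 = 922 → 03 9a.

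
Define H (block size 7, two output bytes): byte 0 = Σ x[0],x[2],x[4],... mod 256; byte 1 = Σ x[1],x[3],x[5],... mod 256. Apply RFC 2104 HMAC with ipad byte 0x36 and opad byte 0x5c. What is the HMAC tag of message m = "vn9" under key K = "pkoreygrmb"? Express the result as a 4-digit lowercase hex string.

8f6c

Key "pkoreygrmb" = 70 6b 6f 72 65 79 67 72 6d 62 is 10 bytes > B = 7, so hash it first: H(key) = 18 2a, then zero-pad to 7 bytes: K' = 18 2a 00 00 00 00 00.
K' ⊕ ipad = 2e 1c 36 36 36 36 36.  K' ⊕ opad = 44 76 5c 5c 5c 5c 5c.
Inner input = (K'⊕ipad) ∥ m = 2e 1c 36 36 36 36 36 ∥ 76 6e 39.
Inner hash: even-index sum = 318 mod 256 = 62; odd-index sum = 311 mod 256 = 55 → 3e 37.
Outer input = (K'⊕opad) ∥ inner = 44 76 5c 5c 5c 5c 5c ∥ 3e 37.
Outer hash (tag): even-index sum = 399 mod 256 = 143; odd-index sum = 364 mod 256 = 108 → 8f 6c.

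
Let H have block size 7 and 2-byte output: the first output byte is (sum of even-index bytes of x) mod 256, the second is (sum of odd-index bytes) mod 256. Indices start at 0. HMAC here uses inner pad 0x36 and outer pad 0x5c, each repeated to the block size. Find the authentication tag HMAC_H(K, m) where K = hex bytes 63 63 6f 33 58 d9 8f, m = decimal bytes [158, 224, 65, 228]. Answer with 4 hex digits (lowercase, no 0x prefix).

71cc

Key hex bytes 63 63 6f 33 58 d9 8f is exactly B = 7 bytes: K' = 63 63 6f 33 58 d9 8f.
K' ⊕ ipad = 55 55 59 05 6e ef b9.  K' ⊕ opad = 3f 3f 33 6f 04 85 d3.
Inner input = (K'⊕ipad) ∥ m = 55 55 59 05 6e ef b9 ∥ 9e e0 41 e4.
Inner hash: even-index sum = 921 mod 256 = 153; odd-index sum = 552 mod 256 = 40 → 99 28.
Outer input = (K'⊕opad) ∥ inner = 3f 3f 33 6f 04 85 d3 ∥ 99 28.
Outer hash (tag): even-index sum = 369 mod 256 = 113; odd-index sum = 460 mod 256 = 204 → 71 cc.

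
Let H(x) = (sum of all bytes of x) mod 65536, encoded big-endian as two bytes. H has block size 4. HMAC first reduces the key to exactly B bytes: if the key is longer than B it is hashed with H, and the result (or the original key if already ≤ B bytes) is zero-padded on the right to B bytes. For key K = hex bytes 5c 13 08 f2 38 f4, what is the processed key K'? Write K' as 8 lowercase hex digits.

|K| = 6 > B = 4, so first hash the key.
H(K): sum = 92+19+8+242+56+244 = 661 → 02 95.
Zero-pad H(K) = 02 95 to 4 bytes: K' = 02 95 00 00.

02950000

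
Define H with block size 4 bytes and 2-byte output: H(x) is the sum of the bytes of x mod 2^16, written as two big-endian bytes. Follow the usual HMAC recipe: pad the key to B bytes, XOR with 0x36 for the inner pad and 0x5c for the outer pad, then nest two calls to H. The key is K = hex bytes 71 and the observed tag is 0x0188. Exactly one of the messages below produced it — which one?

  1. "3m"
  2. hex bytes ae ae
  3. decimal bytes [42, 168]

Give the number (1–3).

2

Key hex bytes 71 is 1 byte ≤ B = 4; zero-pad to 4 bytes: K' = 71 00 00 00.
K' ⊕ ipad = 47 36 36 36; K' ⊕ opad = 2d 5c 5c 5c.
m1: inner = H(47 36 36 36 33 6d) = 01 89; tag = H(2d 5c 5c 5c 01 89) = 01cb
m2: inner = H(47 36 36 36 ae ae) = 02 45; tag = H(2d 5c 5c 5c 02 45) = 0188 ← matches
m3: inner = H(47 36 36 36 2a a8) = 01 bb; tag = H(2d 5c 5c 5c 01 bb) = 01fd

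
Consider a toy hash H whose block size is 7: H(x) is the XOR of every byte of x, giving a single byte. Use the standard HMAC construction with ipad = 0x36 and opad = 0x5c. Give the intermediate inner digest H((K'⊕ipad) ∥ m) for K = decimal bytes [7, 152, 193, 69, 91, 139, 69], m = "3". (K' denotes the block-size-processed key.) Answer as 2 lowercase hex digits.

8b

Key decimal bytes [7, 152, 193, 69, 91, 139, 69] = 07 98 c1 45 5b 8b 45 is exactly B = 7 bytes: K' = 07 98 c1 45 5b 8b 45.
K' ⊕ ipad = 31 ae f7 73 6d bd 73.
Inner input = 31 ae f7 73 6d bd 73 ∥ 33.
Inner hash: XOR 31⊕ae⊕f7⊕73⊕6d⊕bd⊕73⊕33 = 8b.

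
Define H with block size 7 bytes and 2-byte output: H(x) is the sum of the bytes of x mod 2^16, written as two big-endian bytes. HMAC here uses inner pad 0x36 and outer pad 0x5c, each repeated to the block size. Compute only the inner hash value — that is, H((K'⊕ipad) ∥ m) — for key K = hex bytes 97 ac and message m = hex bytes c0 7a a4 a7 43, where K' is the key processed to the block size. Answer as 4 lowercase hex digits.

0511

Key hex bytes 97 ac is 2 bytes ≤ B = 7; zero-pad to 7 bytes: K' = 97 ac 00 00 00 00 00.
K' ⊕ ipad = a1 9a 36 36 36 36 36.
Inner input = a1 9a 36 36 36 36 36 ∥ c0 7a a4 a7 43.
Inner hash: sum = 161+154+54+54+54+54+54+192+122+164+167+67 = 1297 → 05 11.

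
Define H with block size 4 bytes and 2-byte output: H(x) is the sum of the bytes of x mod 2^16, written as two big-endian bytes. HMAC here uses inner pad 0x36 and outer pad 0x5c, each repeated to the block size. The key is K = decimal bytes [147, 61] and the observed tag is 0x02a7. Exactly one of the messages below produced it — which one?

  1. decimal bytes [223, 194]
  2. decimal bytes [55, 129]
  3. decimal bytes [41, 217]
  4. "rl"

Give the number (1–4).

1

Key decimal bytes [147, 61] = 93 3d is 2 bytes ≤ B = 4; zero-pad to 4 bytes: K' = 93 3d 00 00.
K' ⊕ ipad = a5 0b 36 36; K' ⊕ opad = cf 61 5c 5c.
m1: inner = H(a5 0b 36 36 df c2) = 02 bd; tag = H(cf 61 5c 5c 02 bd) = 02a7 ← matches
m2: inner = H(a5 0b 36 36 37 81) = 01 d4; tag = H(cf 61 5c 5c 01 d4) = 02bd
m3: inner = H(a5 0b 36 36 29 d9) = 02 1e; tag = H(cf 61 5c 5c 02 1e) = 0208
m4: inner = H(a5 0b 36 36 72 6c) = 01 fa; tag = H(cf 61 5c 5c 01 fa) = 02e3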